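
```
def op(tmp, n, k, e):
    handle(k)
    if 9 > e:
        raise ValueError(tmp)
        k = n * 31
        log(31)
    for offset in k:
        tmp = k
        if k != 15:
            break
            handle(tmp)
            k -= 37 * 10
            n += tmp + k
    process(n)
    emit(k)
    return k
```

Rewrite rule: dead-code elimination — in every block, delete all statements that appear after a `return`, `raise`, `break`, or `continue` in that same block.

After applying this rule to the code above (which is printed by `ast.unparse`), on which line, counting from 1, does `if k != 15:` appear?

Transformed code:
def op(tmp, n, k, e):
    handle(k)
    if 9 > e:
        raise ValueError(tmp)
    for offset in k:
        tmp = k
        if k != 15:
            break
    process(n)
    emit(k)
    return k

7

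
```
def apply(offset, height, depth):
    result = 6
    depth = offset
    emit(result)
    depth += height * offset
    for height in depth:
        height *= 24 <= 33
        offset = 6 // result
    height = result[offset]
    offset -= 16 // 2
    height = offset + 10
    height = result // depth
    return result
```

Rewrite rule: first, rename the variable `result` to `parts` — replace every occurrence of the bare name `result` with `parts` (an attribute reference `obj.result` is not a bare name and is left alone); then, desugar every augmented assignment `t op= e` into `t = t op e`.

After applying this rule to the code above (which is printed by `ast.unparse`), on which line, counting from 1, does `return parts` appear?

Transformed code:
def apply(offset, height, depth):
    parts = 6
    depth = offset
    emit(parts)
    depth = depth + height * offset
    for height in depth:
        height = height * (24 <= 33)
        offset = 6 // parts
    height = parts[offset]
    offset = offset - 16 // 2
    height = offset + 10
    height = parts // depth
    return parts

13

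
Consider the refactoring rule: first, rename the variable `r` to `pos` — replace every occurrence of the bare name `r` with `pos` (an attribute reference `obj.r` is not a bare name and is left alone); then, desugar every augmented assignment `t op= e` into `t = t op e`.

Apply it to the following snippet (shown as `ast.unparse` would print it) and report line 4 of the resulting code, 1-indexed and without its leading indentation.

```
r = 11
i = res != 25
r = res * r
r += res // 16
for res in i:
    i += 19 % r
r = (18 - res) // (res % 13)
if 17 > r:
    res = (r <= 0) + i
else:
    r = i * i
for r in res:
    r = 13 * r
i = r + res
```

Transformed code:
pos = 11
i = res != 25
pos = res * pos
pos = pos + res // 16
for res in i:
    i = i + 19 % pos
pos = (18 - res) // (res % 13)
if 17 > pos:
    res = (pos <= 0) + i
else:
    pos = i * i
for pos in res:
    pos = 13 * pos
i = pos + res

pos = pos + res // 16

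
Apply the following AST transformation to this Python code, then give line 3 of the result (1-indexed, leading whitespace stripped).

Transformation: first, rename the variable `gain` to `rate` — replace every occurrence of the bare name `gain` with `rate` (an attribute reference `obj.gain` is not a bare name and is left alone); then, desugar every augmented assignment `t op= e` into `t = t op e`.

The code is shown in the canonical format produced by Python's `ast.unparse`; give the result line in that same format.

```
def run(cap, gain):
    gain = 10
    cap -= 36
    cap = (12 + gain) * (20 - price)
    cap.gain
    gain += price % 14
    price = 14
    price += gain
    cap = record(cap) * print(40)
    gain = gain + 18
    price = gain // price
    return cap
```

cap = cap - 36

Transformed code:
def run(cap, rate):
    rate = 10
    cap = cap - 36
    cap = (12 + rate) * (20 - price)
    cap.gain
    rate = rate + price % 14
    price = 14
    price = price + rate
    cap = record(cap) * print(40)
    rate = rate + 18
    price = rate // price
    return cap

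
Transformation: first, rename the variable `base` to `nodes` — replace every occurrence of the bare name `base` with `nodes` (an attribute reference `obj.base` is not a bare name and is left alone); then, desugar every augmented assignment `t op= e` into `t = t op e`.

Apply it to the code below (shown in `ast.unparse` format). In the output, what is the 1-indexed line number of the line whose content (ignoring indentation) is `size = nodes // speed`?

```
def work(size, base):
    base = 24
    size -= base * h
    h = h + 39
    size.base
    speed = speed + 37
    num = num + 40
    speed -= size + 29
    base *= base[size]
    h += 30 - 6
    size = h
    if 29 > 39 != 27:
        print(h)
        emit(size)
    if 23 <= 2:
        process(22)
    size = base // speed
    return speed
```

Transformed code:
def work(size, nodes):
    nodes = 24
    size = size - nodes * h
    h = h + 39
    size.base
    speed = speed + 37
    num = num + 40
    speed = speed - (size + 29)
    nodes = nodes * nodes[size]
    h = h + (30 - 6)
    size = h
    if 29 > 39 != 27:
        print(h)
        emit(size)
    if 23 <= 2:
        process(22)
    size = nodes // speed
    return speed

17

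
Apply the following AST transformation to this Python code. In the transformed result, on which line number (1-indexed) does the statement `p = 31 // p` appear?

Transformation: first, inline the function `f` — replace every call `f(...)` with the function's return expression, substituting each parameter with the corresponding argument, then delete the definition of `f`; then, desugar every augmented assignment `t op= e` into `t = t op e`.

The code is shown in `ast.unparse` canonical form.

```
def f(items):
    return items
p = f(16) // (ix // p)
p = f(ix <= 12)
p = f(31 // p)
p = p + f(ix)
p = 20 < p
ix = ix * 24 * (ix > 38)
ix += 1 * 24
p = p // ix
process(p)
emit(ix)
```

Transformed code:
p = 16 // (ix // p)
p = ix <= 12
p = 31 // p
p = p + ix
p = 20 < p
ix = ix * 24 * (ix > 38)
ix = ix + 1 * 24
p = p // ix
process(p)
emit(ix)

3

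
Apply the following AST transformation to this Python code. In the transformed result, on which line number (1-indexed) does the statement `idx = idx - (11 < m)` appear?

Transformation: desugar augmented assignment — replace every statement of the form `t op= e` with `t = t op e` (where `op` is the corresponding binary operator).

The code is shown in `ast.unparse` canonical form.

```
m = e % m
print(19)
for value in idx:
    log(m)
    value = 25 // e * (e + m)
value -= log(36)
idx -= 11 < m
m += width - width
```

Transformed code:
m = e % m
print(19)
for value in idx:
    log(m)
    value = 25 // e * (e + m)
value = value - log(36)
idx = idx - (11 < m)
m = m + (width - width)

7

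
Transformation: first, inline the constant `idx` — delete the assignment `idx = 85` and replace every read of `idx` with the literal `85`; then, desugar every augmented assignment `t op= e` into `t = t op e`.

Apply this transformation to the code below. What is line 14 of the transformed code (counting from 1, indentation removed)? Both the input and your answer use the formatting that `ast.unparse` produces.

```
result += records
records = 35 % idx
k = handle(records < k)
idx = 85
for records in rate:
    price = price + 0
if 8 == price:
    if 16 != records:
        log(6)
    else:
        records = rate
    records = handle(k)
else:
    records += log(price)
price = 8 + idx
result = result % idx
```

price = 8 + 85

Transformed code:
result = result + records
records = 35 % 85
k = handle(records < k)
for records in rate:
    price = price + 0
if 8 == price:
    if 16 != records:
        log(6)
    else:
        records = rate
    records = handle(k)
else:
    records = records + log(price)
price = 8 + 85
result = result % 85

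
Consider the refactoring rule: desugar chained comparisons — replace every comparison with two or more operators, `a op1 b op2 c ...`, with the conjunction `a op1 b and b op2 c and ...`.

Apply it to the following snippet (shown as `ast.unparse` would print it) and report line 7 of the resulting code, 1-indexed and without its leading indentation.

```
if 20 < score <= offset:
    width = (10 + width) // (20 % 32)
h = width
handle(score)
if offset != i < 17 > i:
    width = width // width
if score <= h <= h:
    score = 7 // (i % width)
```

if score <= h and h <= h:

Transformed code:
if 20 < score and score <= offset:
    width = (10 + width) // (20 % 32)
h = width
handle(score)
if offset != i and i < 17 and (17 > i):
    width = width // width
if score <= h and h <= h:
    score = 7 // (i % width)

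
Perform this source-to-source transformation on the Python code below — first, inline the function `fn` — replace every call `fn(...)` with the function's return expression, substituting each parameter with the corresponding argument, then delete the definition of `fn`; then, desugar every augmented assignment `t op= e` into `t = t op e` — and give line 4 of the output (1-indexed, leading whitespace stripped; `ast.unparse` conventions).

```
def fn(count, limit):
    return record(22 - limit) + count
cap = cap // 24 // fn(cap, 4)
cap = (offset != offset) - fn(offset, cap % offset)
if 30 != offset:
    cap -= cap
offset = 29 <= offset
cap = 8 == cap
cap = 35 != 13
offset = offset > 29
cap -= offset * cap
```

Transformed code:
cap = cap // 24 // (record(22 - 4) + cap)
cap = (offset != offset) - (record(22 - cap % offset) + offset)
if 30 != offset:
    cap = cap - cap
offset = 29 <= offset
cap = 8 == cap
cap = 35 != 13
offset = offset > 29
cap = cap - offset * cap

cap = cap - cap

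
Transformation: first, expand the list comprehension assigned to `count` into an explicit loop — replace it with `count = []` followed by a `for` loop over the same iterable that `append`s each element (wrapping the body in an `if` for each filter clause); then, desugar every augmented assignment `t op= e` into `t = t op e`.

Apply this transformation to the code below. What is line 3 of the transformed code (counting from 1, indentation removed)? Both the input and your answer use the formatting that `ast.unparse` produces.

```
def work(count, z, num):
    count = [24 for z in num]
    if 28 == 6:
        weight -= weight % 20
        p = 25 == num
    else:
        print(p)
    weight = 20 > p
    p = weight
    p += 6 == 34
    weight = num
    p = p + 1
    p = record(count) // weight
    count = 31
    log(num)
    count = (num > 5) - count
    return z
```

Transformed code:
def work(count, z, num):
    count = []
    for z in num:
        count.append(24)
    if 28 == 6:
        weight = weight - weight % 20
        p = 25 == num
    else:
        print(p)
    weight = 20 > p
    p = weight
    p = p + (6 == 34)
    weight = num
    p = p + 1
    p = record(count) // weight
    count = 31
    log(num)
    count = (num > 5) - count
    return z

for z in num:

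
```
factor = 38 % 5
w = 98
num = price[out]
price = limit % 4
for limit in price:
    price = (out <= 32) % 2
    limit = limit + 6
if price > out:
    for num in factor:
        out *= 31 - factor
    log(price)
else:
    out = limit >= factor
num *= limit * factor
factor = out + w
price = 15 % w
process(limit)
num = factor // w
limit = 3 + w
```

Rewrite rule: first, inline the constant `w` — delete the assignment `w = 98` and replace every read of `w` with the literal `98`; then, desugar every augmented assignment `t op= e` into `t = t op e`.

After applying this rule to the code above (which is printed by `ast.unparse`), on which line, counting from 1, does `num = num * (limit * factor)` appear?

Transformed code:
factor = 38 % 5
num = price[out]
price = limit % 4
for limit in price:
    price = (out <= 32) % 2
    limit = limit + 6
if price > out:
    for num in factor:
        out = out * (31 - factor)
    log(price)
else:
    out = limit >= factor
num = num * (limit * factor)
factor = out + 98
price = 15 % 98
process(limit)
num = factor // 98
limit = 3 + 98

13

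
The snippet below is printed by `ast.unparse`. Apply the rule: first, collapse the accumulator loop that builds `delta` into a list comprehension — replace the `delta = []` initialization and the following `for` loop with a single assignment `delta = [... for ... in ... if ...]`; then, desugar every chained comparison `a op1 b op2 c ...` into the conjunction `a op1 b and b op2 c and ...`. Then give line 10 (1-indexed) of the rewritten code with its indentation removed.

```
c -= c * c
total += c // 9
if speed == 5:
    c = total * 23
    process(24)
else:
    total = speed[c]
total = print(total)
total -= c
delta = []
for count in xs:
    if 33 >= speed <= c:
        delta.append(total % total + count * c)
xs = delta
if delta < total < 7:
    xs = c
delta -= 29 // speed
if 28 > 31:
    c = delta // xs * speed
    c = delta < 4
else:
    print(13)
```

Transformed code:
c -= c * c
total += c // 9
if speed == 5:
    c = total * 23
    process(24)
else:
    total = speed[c]
total = print(total)
total -= c
delta = [total % total + count * c for count in xs if 33 >= speed and speed <= c]
xs = delta
if delta < total and total < 7:
    xs = c
delta -= 29 // speed
if 28 > 31:
    c = delta // xs * speed
    c = delta < 4
else:
    print(13)

delta = [total % total + count * c for count in xs if 33 >= speed and speed <= c]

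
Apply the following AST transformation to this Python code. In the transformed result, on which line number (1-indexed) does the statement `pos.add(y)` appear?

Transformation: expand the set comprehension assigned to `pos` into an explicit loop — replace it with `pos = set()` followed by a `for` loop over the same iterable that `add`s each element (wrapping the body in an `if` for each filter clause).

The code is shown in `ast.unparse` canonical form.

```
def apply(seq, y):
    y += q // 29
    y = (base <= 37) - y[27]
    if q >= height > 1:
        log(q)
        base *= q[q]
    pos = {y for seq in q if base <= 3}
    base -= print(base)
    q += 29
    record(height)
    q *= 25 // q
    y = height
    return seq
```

10

Transformed code:
def apply(seq, y):
    y += q // 29
    y = (base <= 37) - y[27]
    if q >= height > 1:
        log(q)
        base *= q[q]
    pos = set()
    for seq in q:
        if base <= 3:
            pos.add(y)
    base -= print(base)
    q += 29
    record(height)
    q *= 25 // q
    y = height
    return seq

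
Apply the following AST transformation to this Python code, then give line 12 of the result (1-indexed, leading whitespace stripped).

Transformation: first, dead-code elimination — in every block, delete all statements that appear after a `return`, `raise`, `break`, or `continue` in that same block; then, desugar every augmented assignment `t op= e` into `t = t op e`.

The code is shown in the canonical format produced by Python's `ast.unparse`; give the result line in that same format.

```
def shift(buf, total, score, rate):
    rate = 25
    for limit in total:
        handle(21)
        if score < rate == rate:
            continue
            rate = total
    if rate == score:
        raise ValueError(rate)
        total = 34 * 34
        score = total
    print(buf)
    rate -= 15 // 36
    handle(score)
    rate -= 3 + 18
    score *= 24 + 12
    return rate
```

Transformed code:
def shift(buf, total, score, rate):
    rate = 25
    for limit in total:
        handle(21)
        if score < rate == rate:
            continue
    if rate == score:
        raise ValueError(rate)
    print(buf)
    rate = rate - 15 // 36
    handle(score)
    rate = rate - (3 + 18)
    score = score * (24 + 12)
    return rate

rate = rate - (3 + 18)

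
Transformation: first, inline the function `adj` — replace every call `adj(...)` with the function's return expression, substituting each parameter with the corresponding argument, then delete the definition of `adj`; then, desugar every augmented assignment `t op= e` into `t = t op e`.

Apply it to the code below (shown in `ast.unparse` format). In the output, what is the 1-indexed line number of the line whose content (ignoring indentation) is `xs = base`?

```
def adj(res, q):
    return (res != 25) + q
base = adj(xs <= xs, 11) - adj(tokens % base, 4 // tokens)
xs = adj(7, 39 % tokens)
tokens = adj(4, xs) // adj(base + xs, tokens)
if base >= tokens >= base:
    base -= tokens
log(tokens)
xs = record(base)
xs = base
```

Transformed code:
base = ((xs <= xs) != 25) + 11 - ((tokens % base != 25) + 4 // tokens)
xs = (7 != 25) + 39 % tokens
tokens = ((4 != 25) + xs) // ((base + xs != 25) + tokens)
if base >= tokens >= base:
    base = base - tokens
log(tokens)
xs = record(base)
xs = base

8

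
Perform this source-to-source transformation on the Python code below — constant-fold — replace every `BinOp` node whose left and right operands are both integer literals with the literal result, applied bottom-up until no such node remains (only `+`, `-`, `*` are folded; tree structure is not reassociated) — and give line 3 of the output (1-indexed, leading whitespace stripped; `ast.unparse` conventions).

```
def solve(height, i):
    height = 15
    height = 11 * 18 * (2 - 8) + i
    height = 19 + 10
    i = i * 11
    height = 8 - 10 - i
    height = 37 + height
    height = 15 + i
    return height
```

Transformed code:
def solve(height, i):
    height = 15
    height = -1188 + i
    height = 29
    i = i * 11
    height = -2 - i
    height = 37 + height
    height = 15 + i
    return height

height = -1188 + i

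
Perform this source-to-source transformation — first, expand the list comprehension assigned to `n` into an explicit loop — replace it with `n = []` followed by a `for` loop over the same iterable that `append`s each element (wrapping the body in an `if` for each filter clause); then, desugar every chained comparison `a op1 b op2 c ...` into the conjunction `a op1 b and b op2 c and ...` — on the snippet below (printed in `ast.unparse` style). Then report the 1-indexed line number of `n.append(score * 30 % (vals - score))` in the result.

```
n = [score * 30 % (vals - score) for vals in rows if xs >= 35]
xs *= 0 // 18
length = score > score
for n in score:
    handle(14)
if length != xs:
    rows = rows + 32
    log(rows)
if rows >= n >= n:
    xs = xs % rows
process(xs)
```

Transformed code:
n = []
for vals in rows:
    if xs >= 35:
        n.append(score * 30 % (vals - score))
xs *= 0 // 18
length = score > score
for n in score:
    handle(14)
if length != xs:
    rows = rows + 32
    log(rows)
if rows >= n and n >= n:
    xs = xs % rows
process(xs)

4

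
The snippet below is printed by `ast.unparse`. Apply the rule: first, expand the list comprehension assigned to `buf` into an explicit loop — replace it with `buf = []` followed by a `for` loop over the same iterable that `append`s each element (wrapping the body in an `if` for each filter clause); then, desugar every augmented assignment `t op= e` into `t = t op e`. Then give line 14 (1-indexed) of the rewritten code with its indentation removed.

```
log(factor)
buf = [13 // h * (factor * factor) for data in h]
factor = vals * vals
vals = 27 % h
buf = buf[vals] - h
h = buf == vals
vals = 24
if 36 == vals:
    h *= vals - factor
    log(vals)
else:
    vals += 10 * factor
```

Transformed code:
log(factor)
buf = []
for data in h:
    buf.append(13 // h * (factor * factor))
factor = vals * vals
vals = 27 % h
buf = buf[vals] - h
h = buf == vals
vals = 24
if 36 == vals:
    h = h * (vals - factor)
    log(vals)
else:
    vals = vals + 10 * factor

vals = vals + 10 * factor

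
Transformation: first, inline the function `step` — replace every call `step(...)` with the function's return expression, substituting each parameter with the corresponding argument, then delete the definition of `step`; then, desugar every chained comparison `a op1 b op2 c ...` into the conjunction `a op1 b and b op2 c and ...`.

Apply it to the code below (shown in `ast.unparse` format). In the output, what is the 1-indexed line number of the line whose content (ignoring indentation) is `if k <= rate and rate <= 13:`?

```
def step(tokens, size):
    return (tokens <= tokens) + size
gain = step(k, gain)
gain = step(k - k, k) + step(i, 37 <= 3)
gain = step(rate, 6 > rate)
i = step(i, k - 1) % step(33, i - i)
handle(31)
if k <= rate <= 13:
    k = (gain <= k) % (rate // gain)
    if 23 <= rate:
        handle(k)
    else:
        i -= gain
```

6

Transformed code:
gain = (k <= k) + gain
gain = (k - k <= k - k) + k + ((i <= i) + (37 <= 3))
gain = (rate <= rate) + (6 > rate)
i = ((i <= i) + (k - 1)) % ((33 <= 33) + (i - i))
handle(31)
if k <= rate and rate <= 13:
    k = (gain <= k) % (rate // gain)
    if 23 <= rate:
        handle(k)
    else:
        i -= gain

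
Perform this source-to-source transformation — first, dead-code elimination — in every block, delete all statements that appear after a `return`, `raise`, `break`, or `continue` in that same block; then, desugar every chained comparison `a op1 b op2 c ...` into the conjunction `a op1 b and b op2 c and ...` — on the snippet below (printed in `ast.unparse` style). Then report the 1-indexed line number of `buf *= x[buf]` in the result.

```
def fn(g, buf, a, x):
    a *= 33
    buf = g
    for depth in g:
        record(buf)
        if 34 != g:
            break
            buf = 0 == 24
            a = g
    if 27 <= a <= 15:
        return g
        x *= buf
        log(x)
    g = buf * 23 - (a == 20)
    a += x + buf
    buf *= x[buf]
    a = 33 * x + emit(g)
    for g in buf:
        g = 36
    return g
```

Transformed code:
def fn(g, buf, a, x):
    a *= 33
    buf = g
    for depth in g:
        record(buf)
        if 34 != g:
            break
    if 27 <= a and a <= 15:
        return g
    g = buf * 23 - (a == 20)
    a += x + buf
    buf *= x[buf]
    a = 33 * x + emit(g)
    for g in buf:
        g = 36
    return g

12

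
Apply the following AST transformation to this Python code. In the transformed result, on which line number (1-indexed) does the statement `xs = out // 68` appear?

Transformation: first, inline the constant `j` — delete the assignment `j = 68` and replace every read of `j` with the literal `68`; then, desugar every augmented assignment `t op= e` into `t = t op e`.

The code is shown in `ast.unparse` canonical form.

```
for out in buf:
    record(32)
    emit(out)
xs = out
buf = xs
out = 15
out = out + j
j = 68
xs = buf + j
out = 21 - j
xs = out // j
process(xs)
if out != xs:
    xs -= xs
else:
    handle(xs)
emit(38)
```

Transformed code:
for out in buf:
    record(32)
    emit(out)
xs = out
buf = xs
out = 15
out = out + 68
xs = buf + 68
out = 21 - 68
xs = out // 68
process(xs)
if out != xs:
    xs = xs - xs
else:
    handle(xs)
emit(38)

10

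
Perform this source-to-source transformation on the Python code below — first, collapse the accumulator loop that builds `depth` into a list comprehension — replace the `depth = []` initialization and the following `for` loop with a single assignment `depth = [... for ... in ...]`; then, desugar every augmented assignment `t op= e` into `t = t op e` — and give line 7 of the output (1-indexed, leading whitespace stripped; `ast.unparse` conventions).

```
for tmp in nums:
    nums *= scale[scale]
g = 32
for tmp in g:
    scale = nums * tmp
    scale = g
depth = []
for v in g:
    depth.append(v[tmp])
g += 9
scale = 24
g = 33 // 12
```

depth = [v[tmp] for v in g]

Transformed code:
for tmp in nums:
    nums = nums * scale[scale]
g = 32
for tmp in g:
    scale = nums * tmp
    scale = g
depth = [v[tmp] for v in g]
g = g + 9
scale = 24
g = 33 // 12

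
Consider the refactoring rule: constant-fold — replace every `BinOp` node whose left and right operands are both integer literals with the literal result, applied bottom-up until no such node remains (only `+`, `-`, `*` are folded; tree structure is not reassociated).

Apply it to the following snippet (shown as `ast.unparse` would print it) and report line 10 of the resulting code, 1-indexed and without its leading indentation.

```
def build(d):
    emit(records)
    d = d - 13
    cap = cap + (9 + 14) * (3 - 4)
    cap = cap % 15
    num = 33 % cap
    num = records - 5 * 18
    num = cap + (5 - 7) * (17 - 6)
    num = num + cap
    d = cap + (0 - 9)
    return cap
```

d = cap + -9

Transformed code:
def build(d):
    emit(records)
    d = d - 13
    cap = cap + -23
    cap = cap % 15
    num = 33 % cap
    num = records - 90
    num = cap + -22
    num = num + cap
    d = cap + -9
    return cap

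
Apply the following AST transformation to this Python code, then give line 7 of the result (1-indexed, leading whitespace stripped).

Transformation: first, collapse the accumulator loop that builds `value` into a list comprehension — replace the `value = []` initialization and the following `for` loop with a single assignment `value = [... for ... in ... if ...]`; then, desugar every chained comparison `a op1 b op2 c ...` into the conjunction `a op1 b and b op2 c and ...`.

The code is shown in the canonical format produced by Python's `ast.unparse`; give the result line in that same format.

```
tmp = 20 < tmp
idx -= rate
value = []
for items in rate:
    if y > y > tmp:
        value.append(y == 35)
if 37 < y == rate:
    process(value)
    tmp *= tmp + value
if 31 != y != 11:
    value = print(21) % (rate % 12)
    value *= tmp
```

Transformed code:
tmp = 20 < tmp
idx -= rate
value = [y == 35 for items in rate if y > y and y > tmp]
if 37 < y and y == rate:
    process(value)
    tmp *= tmp + value
if 31 != y and y != 11:
    value = print(21) % (rate % 12)
    value *= tmp

if 31 != y and y != 11:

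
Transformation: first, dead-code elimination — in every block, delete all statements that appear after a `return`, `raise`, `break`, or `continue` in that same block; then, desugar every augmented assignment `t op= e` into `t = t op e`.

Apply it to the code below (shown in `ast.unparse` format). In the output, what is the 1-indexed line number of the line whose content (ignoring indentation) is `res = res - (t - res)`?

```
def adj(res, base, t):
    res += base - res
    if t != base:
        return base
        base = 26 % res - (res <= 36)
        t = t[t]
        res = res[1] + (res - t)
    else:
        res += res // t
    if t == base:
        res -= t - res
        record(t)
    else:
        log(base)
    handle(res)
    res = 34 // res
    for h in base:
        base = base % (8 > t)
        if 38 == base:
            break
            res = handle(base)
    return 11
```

8

Transformed code:
def adj(res, base, t):
    res = res + (base - res)
    if t != base:
        return base
    else:
        res = res + res // t
    if t == base:
        res = res - (t - res)
        record(t)
    else:
        log(base)
    handle(res)
    res = 34 // res
    for h in base:
        base = base % (8 > t)
        if 38 == base:
            break
    return 11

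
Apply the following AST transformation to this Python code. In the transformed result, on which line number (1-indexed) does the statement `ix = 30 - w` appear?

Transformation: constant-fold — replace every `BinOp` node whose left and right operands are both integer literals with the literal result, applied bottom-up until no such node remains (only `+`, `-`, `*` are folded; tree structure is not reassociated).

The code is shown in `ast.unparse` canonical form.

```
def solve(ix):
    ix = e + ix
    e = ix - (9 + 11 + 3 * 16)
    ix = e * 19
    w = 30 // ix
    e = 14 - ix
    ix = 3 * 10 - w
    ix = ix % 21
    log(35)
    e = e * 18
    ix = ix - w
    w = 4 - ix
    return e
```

Transformed code:
def solve(ix):
    ix = e + ix
    e = ix - 68
    ix = e * 19
    w = 30 // ix
    e = 14 - ix
    ix = 30 - w
    ix = ix % 21
    log(35)
    e = e * 18
    ix = ix - w
    w = 4 - ix
    return e

7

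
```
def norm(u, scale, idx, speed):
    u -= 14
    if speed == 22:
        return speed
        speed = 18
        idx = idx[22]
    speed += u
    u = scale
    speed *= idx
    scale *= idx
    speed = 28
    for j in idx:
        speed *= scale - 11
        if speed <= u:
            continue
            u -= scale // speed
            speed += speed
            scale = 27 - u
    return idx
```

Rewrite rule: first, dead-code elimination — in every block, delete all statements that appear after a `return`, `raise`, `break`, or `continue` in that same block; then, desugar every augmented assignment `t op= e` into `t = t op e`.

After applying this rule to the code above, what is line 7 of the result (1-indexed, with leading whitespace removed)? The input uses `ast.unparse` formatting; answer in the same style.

speed = speed * idx

Transformed code:
def norm(u, scale, idx, speed):
    u = u - 14
    if speed == 22:
        return speed
    speed = speed + u
    u = scale
    speed = speed * idx
    scale = scale * idx
    speed = 28
    for j in idx:
        speed = speed * (scale - 11)
        if speed <= u:
            continue
    return idx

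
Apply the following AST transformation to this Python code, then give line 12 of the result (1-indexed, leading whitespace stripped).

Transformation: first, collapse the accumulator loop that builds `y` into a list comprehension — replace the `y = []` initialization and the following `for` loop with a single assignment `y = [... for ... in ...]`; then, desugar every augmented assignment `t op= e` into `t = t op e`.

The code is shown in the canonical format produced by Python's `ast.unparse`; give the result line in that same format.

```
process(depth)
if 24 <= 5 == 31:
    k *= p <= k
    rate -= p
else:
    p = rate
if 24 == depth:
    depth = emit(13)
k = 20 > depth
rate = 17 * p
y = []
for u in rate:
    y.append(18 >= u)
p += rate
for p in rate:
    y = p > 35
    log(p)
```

Transformed code:
process(depth)
if 24 <= 5 == 31:
    k = k * (p <= k)
    rate = rate - p
else:
    p = rate
if 24 == depth:
    depth = emit(13)
k = 20 > depth
rate = 17 * p
y = [18 >= u for u in rate]
p = p + rate
for p in rate:
    y = p > 35
    log(p)

p = p + rate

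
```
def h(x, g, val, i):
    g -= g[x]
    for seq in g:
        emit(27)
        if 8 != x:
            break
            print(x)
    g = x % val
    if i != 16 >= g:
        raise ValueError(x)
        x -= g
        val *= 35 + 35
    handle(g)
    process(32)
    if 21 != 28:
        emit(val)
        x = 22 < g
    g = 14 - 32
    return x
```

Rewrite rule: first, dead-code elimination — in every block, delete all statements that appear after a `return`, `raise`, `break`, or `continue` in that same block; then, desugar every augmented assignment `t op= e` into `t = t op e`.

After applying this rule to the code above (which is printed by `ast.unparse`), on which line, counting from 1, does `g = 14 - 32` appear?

Transformed code:
def h(x, g, val, i):
    g = g - g[x]
    for seq in g:
        emit(27)
        if 8 != x:
            break
    g = x % val
    if i != 16 >= g:
        raise ValueError(x)
    handle(g)
    process(32)
    if 21 != 28:
        emit(val)
        x = 22 < g
    g = 14 - 32
    return x

15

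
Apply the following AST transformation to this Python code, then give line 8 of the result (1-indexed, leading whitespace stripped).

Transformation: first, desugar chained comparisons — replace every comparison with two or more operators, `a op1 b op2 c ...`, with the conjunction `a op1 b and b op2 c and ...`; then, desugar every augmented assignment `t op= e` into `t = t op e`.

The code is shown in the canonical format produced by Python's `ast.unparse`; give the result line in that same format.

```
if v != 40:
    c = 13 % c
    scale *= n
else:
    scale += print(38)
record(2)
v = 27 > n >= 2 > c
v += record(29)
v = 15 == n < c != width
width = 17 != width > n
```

Transformed code:
if v != 40:
    c = 13 % c
    scale = scale * n
else:
    scale = scale + print(38)
record(2)
v = 27 > n and n >= 2 and (2 > c)
v = v + record(29)
v = 15 == n and n < c and (c != width)
width = 17 != width and width > n

v = v + record(29)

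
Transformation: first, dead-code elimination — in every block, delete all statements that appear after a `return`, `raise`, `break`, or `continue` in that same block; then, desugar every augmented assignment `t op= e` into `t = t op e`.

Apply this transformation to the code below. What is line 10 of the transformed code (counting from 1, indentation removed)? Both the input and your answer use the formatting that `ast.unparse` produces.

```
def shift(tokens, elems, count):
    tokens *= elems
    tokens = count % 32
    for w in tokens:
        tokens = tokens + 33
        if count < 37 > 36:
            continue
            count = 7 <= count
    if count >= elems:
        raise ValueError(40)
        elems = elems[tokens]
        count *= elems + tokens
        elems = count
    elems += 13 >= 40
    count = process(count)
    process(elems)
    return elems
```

elems = elems + (13 >= 40)

Transformed code:
def shift(tokens, elems, count):
    tokens = tokens * elems
    tokens = count % 32
    for w in tokens:
        tokens = tokens + 33
        if count < 37 > 36:
            continue
    if count >= elems:
        raise ValueError(40)
    elems = elems + (13 >= 40)
    count = process(count)
    process(elems)
    return elems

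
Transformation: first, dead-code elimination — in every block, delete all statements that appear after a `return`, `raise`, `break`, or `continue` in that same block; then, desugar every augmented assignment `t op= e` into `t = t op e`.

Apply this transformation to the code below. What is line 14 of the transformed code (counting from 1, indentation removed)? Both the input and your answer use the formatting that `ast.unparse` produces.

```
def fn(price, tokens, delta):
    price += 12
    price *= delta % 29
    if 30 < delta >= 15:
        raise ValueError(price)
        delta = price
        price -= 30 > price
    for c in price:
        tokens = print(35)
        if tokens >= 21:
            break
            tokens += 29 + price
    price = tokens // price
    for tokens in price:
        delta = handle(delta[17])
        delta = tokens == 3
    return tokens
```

Transformed code:
def fn(price, tokens, delta):
    price = price + 12
    price = price * (delta % 29)
    if 30 < delta >= 15:
        raise ValueError(price)
    for c in price:
        tokens = print(35)
        if tokens >= 21:
            break
    price = tokens // price
    for tokens in price:
        delta = handle(delta[17])
        delta = tokens == 3
    return tokens

return tokens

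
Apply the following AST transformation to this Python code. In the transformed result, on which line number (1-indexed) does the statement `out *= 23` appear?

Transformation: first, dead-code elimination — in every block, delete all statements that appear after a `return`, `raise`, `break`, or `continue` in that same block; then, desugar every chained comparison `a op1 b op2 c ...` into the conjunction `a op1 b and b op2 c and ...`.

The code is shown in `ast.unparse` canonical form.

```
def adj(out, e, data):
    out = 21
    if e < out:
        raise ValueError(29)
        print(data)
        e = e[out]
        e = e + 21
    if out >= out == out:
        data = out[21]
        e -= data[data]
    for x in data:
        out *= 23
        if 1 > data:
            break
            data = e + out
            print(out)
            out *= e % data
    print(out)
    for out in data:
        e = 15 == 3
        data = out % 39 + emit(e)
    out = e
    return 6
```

Transformed code:
def adj(out, e, data):
    out = 21
    if e < out:
        raise ValueError(29)
    if out >= out and out == out:
        data = out[21]
        e -= data[data]
    for x in data:
        out *= 23
        if 1 > data:
            break
    print(out)
    for out in data:
        e = 15 == 3
        data = out % 39 + emit(e)
    out = e
    return 6

9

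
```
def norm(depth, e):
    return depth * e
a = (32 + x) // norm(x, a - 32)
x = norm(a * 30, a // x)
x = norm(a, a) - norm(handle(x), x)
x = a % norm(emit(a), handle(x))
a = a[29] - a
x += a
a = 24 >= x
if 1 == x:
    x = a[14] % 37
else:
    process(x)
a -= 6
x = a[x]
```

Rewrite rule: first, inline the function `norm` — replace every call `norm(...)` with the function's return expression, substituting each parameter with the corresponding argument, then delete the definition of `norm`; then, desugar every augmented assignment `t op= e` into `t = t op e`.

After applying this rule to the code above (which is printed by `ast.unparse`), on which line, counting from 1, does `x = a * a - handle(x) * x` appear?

Transformed code:
a = (32 + x) // (x * (a - 32))
x = a * 30 * (a // x)
x = a * a - handle(x) * x
x = a % (emit(a) * handle(x))
a = a[29] - a
x = x + a
a = 24 >= x
if 1 == x:
    x = a[14] % 37
else:
    process(x)
a = a - 6
x = a[x]

3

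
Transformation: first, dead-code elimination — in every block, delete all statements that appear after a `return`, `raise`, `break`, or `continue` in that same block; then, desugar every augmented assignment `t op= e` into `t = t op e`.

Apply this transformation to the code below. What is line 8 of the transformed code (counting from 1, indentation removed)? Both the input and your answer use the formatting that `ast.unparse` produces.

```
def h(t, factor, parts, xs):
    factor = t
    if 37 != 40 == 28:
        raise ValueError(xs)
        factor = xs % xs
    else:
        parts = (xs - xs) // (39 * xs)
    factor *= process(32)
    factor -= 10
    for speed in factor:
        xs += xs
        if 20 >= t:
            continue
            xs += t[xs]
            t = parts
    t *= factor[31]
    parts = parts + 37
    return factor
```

factor = factor - 10

Transformed code:
def h(t, factor, parts, xs):
    factor = t
    if 37 != 40 == 28:
        raise ValueError(xs)
    else:
        parts = (xs - xs) // (39 * xs)
    factor = factor * process(32)
    factor = factor - 10
    for speed in factor:
        xs = xs + xs
        if 20 >= t:
            continue
    t = t * factor[31]
    parts = parts + 37
    return factor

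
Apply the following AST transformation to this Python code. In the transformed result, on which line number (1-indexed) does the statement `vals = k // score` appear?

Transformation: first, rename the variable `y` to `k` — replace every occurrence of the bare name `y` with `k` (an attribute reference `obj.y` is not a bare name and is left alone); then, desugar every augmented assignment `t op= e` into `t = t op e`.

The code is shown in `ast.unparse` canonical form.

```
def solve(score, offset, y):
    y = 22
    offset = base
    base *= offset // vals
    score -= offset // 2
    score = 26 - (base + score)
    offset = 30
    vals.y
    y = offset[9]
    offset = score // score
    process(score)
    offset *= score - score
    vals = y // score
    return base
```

Transformed code:
def solve(score, offset, k):
    k = 22
    offset = base
    base = base * (offset // vals)
    score = score - offset // 2
    score = 26 - (base + score)
    offset = 30
    vals.y
    k = offset[9]
    offset = score // score
    process(score)
    offset = offset * (score - score)
    vals = k // score
    return base

13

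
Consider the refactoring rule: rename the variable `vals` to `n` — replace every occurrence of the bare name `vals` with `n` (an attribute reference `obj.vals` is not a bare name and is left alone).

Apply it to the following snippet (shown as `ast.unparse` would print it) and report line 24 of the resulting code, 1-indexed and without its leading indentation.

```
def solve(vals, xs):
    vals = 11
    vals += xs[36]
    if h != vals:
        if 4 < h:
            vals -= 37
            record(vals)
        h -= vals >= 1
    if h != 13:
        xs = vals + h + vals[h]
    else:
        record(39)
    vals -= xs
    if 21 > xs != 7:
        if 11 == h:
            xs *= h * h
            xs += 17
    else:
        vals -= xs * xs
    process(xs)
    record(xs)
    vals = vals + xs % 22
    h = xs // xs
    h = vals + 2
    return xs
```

h = n + 2

Transformed code:
def solve(n, xs):
    n = 11
    n += xs[36]
    if h != n:
        if 4 < h:
            n -= 37
            record(n)
        h -= n >= 1
    if h != 13:
        xs = n + h + n[h]
    else:
        record(39)
    n -= xs
    if 21 > xs != 7:
        if 11 == h:
            xs *= h * h
            xs += 17
    else:
        n -= xs * xs
    process(xs)
    record(xs)
    n = n + xs % 22
    h = xs // xs
    h = n + 2
    return xs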